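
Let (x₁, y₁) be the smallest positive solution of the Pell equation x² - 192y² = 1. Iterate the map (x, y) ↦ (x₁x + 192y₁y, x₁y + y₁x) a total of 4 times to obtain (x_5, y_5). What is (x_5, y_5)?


Step 1: Find the fundamental solution (x₁, y₁) of x² - 192y² = 1.
  Expand √192 as a continued fraction. a₀ = ⌊√192⌋ = 13; iterate m_{k+1} = d_k·a_k − m_k, d_{k+1} = (192 − m_{k+1}²)/d_k, a_{k+1} = ⌊(a₀ + m_{k+1})/d_{k+1}⌋ (starting m₀ = 0, d₀ = 1), with convergents p_k = a_k·p_{k-1} + p_{k-2}, q_k = a_k·q_{k-1} + q_{k-2} (p₋₁ = 1, q₋₁ = 0):
  k = 0: a₀ = 13; p₀/q₀ = 13/1; p₀² − 192·q₀² = 169 − 192 = -23.
  k = 1: m = 13, d = 23, a = ⌊(13 + 13)/23⌋ = 1; p/q = (1·13 + 1)/(1·1 + 0) = 14/1; p² − 192·q² = 196 − 192 = 4.
  k = 2: m = 10, d = 4, a = ⌊(13 + 10)/4⌋ = 5; p/q = (5·14 + 13)/(5·1 + 1) = 83/6; p² − 192·q² = 6889 − 6912 = -23.
  k = 3: m = 10, d = 23, a = ⌊(13 + 10)/23⌋ = 1; p/q = (1·83 + 14)/(1·6 + 1) = 97/7; p² − 192·q² = 9409 − 9408 = 1.
  The first convergent with p² − 192·q² = 1 gives the fundamental solution (x₁, y₁) = (97, 7).
Step 2: Apply the recurrence (x_{n+1}, y_{n+1}) = (x₁x_n + 192y₁y_n, x₁y_n + y₁x_n) repeatedly.
  From (x_1, y_1) = (97, 7): x_2 = 97·97 + 192·7·7 = 18817; y_2 = 97·7 + 7·97 = 1358.
  From (x_2, y_2) = (18817, 1358): x_3 = 97·18817 + 192·7·1358 = 3650401; y_3 = 97·1358 + 7·18817 = 263445.
  From (x_3, y_3) = (3650401, 263445): x_4 = 97·3650401 + 192·7·263445 = 708158977; y_4 = 97·263445 + 7·3650401 = 51106972.
  From (x_4, y_4) = (708158977, 51106972): x_5 = 97·708158977 + 192·7·51106972 = 137379191137; y_5 = 97·51106972 + 7·708158977 = 9914489123.
Step 3: Verify x_5² - 192·y_5² = 18873042157456379352769 - 18873042157456379352768 = 1 (should be 1). ✓

(x_1, y_1) = (97, 7); (x_5, y_5) = (137379191137, 9914489123).


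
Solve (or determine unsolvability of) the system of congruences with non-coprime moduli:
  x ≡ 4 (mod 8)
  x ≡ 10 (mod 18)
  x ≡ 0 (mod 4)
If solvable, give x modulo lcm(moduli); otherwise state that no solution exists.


Moduli 8, 18, 4 are not pairwise coprime, so CRT works modulo lcm(m_i) when all pairwise compatibility conditions hold.
Pairwise compatibility: gcd(m_i, m_j) must divide a_i - a_j for every pair.
Merge one congruence at a time:
  Start: x ≡ 4 (mod 8).
  Combine with x ≡ 10 (mod 18): gcd(8, 18) = 2; 10 - 4 = 6, which IS divisible by 2, so compatible.
    Write x = 4 + 8·t and substitute into x ≡ 10 (mod 18): 8·t ≡ 10 − 4 = 6 (mod 18).
    Divide the congruence (and modulus) by g = 2: 4·t ≡ 3 (mod 9).
    The inverse of 4 mod 9 is 7 (since 4·7 = 28 = 3·9 + 1), so t ≡ 7·3 = 21 ≡ 3 (mod 9).
    Then x = 4 + 8·3 = 28, valid modulo lcm(8, 18) = 72: x ≡ 28 (mod 72).
  Combine with x ≡ 0 (mod 4): gcd(72, 4) = 4; 0 - 28 = -28, which IS divisible by 4, so compatible.
    Write x = 28 + 72·t and substitute into x ≡ 0 (mod 4): 72·t ≡ 0 − 28 = -28 (mod 4).
    Divide the congruence (and modulus) by g = 4: 18·t ≡ -7 (mod 1).
    Modulo 1 every t works; take t = 0.
    Then x = 28 + 72·0 = 28, valid modulo lcm(72, 4) = 72: x ≡ 28 (mod 72).
Verify: 28 mod 8 = 4, 28 mod 18 = 10, 28 mod 4 = 0.

x ≡ 28 (mod 72).


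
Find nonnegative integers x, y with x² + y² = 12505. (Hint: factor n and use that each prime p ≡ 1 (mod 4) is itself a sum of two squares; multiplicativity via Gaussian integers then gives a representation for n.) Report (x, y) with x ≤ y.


Step 1: Factor n = 12505 = 5 · 41 · 61.
Step 2: Check the mod-4 condition on each prime factor: 5 ≡ 1 (mod 4), exponent 1; 41 ≡ 1 (mod 4), exponent 1; 61 ≡ 1 (mod 4), exponent 1.
All primes ≡ 3 (mod 4) appear to even exponent (or don't appear), so by the two-squares theorem n IS expressible as a sum of two squares.
Step 3: Build a representation. Here n = 5 · 41 · 61 is a product of primes ≡ 1 (mod 4). Each prime p ≡ 1 (mod 4) is itself a sum of two squares; find a² by testing p − a² for a perfect square:
  5: 5 − 1² = 4 = 2² ⇒ 5 = 1² + 2².
  41: 41 − 1² = 40, 41 − 2² = 37, 41 − 3² = 32, 41 − 4² = 25 = 5² ⇒ 41 = 4² + 5².
  61: 61 − 1² = 60, 61 − 2² = 57, 61 − 3² = 52, 61 − 4² = 45, 61 − 5² = 36 = 6² ⇒ 61 = 5² + 6².
  Combine using the Brahmagupta–Fibonacci identity (a² + b²)(c² + d²) = (ac − bd)² + (ad + bc)² = (ac + bd)² + (ad − bc)²:
  5 · 41 = 205: from (1² + 2²)(4² + 5²), take (1·4 − 2·5, 1·5 + 2·4) = (4 − 10, 5 + 8) = (-6, 13); dropping signs (only squares matter) gives (6, 13); check 6² + 13² = 36 + 169 = 205 ✓.
  205 · 61 = 12505: from (6² + 13²)(5² + 6²), take (6·5 − 13·6, 6·6 + 13·5) = (30 − 78, 36 + 65) = (-48, 101); dropping signs (only squares matter) gives (48, 101); check 48² + 101² = 2304 + 10201 = 12505 ✓.
Step 4: Order so x ≤ y and verify: 48² + 101² = 2304 + 10201 = 12505 = n. ✓

n = 12505 = 48² + 101² (one valid representation with x ≤ y).


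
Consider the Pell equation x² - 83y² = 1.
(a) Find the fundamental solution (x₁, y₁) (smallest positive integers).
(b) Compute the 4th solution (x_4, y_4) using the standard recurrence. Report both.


Step 1: Find the fundamental solution (x₁, y₁) of x² - 83y² = 1.
  Expand √83 as a continued fraction. a₀ = ⌊√83⌋ = 9; iterate m_{k+1} = d_k·a_k − m_k, d_{k+1} = (83 − m_{k+1}²)/d_k, a_{k+1} = ⌊(a₀ + m_{k+1})/d_{k+1}⌋ (starting m₀ = 0, d₀ = 1), with convergents p_k = a_k·p_{k-1} + p_{k-2}, q_k = a_k·q_{k-1} + q_{k-2} (p₋₁ = 1, q₋₁ = 0):
  k = 0: a₀ = 9; p₀/q₀ = 9/1; p₀² − 83·q₀² = 81 − 83 = -2.
  k = 1: m = 9, d = 2, a = ⌊(9 + 9)/2⌋ = 9; p/q = (9·9 + 1)/(9·1 + 0) = 82/9; p² − 83·q² = 6724 − 6723 = 1.
  The first convergent with p² − 83·q² = 1 gives the fundamental solution (x₁, y₁) = (82, 9).
Step 2: Apply the recurrence (x_{n+1}, y_{n+1}) = (x₁x_n + 83y₁y_n, x₁y_n + y₁x_n) repeatedly.
  From (x_1, y_1) = (82, 9): x_2 = 82·82 + 83·9·9 = 13447; y_2 = 82·9 + 9·82 = 1476.
  From (x_2, y_2) = (13447, 1476): x_3 = 82·13447 + 83·9·1476 = 2205226; y_3 = 82·1476 + 9·13447 = 242055.
  From (x_3, y_3) = (2205226, 242055): x_4 = 82·2205226 + 83·9·242055 = 361643617; y_4 = 82·242055 + 9·2205226 = 39695544.
Step 3: Verify x_4² - 83·y_4² = 130786105716842689 - 130786105716842688 = 1 (should be 1). ✓

(x_1, y_1) = (82, 9); (x_4, y_4) = (361643617, 39695544).


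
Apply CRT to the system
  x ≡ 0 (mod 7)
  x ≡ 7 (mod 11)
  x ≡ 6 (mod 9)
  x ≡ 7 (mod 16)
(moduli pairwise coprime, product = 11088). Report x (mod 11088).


Product of moduli M = 7 · 11 · 9 · 16 = 11088.
Merge one congruence at a time:
  Start: x ≡ 0 (mod 7).
  Combine with x ≡ 7 (mod 11); new modulus lcm = 77.
    Write x = 0 + 7·t and substitute into x ≡ 7 (mod 11): 7·t ≡ 7 − 0 = 7 (mod 11).
    The inverse of 7 mod 11 is 8 (since 7·8 = 56 = 5·11 + 1), so t ≡ 8·7 = 56 ≡ 1 (mod 11).
    Then x = 0 + 7·1 = 7, valid modulo lcm(7, 11) = 77: x ≡ 7 (mod 77).
  Combine with x ≡ 6 (mod 9); new modulus lcm = 693.
    Write x = 7 + 77·t and substitute into x ≡ 6 (mod 9): 77·t ≡ 6 − 7 = -1 (mod 9).
    Reduce coefficients mod 9: 5·t ≡ 8 (mod 9).
    The inverse of 5 mod 9 is 2 (since 5·2 = 10 = 1·9 + 1), so t ≡ 2·8 = 16 ≡ 7 (mod 9).
    Then x = 7 + 77·7 = 546, valid modulo lcm(77, 9) = 693: x ≡ 546 (mod 693).
  Combine with x ≡ 7 (mod 16); new modulus lcm = 11088.
    Write x = 546 + 693·t and substitute into x ≡ 7 (mod 16): 693·t ≡ 7 − 546 = -539 (mod 16).
    Reduce coefficients mod 16: 5·t ≡ 5 (mod 16).
    The inverse of 5 mod 16 is 13 (since 5·13 = 65 = 4·16 + 1), so t ≡ 13·5 = 65 ≡ 1 (mod 16).
    Then x = 546 + 693·1 = 1239, valid modulo lcm(693, 16) = 11088: x ≡ 1239 (mod 11088).
Verify against each original: 1239 mod 7 = 0, 1239 mod 11 = 7, 1239 mod 9 = 6, 1239 mod 16 = 7.

x ≡ 1239 (mod 11088).


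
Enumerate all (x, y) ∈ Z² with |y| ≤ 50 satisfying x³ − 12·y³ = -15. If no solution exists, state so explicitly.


The equation is x³ - 12y³ = -15. For fixed y, x³ = 12·y³ − 15, so a solution requires the RHS to be a perfect cube.
Strategy: iterate y from -50 to 50, compute RHS = 12·y³ − 15, and check whether it is a (positive or negative) perfect cube.
Check small values of y:
  y = 0: RHS = -15 is not a perfect cube.
  y = 1: RHS = -3 is not a perfect cube.
  y = -1: RHS = -27 = (-3)³ ⇒ x = -3 works.
  y = 2: RHS = 81 is not a perfect cube.
  y = -2: RHS = -111 is not a perfect cube.
  y = 3: RHS = 309 is not a perfect cube.
  y = -3: RHS = -339 is not a perfect cube.
Continuing the search up to |y| = 50 finds no further solutions beyond those listed.
Collected solutions: (-3, -1).

Solutions (with |y| ≤ 50): (-3, -1).


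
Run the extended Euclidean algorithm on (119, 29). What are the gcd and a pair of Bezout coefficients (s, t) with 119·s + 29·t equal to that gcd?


Euclidean algorithm on (119, 29) — divide until remainder is 0:
  119 = 4 · 29 + 3
  29 = 9 · 3 + 2
  3 = 1 · 2 + 1
  2 = 2 · 1 + 0
gcd(119, 29) = 1.
Track Bezout coefficients alongside the remainders: start with r₀ = 119 = a·1 + b·0 (s = 1, t = 0) and r₁ = 29 = a·0 + b·1 (s = 0, t = 1); each new remainder r_{k+1} = r_{k-1} − q_k·r_k inherits s_{k+1} = s_{k-1} − q_k·s_k, t_{k+1} = t_{k-1} − q_k·t_k, so r_k = a·s_k + b·t_k at every step:
  q = 4: r = 3, s = 1 − 4·0 = 1, t = 0 − 4·1 = -4  (check: 119·1 + 29·(-4) = 3)
  q = 9: r = 2, s = 0 − 9·1 = -9, t = 1 − 9·(-4) = 37  (check: 119·(-9) + 29·37 = 2)
  q = 1: r = 1, s = 1 − 1·(-9) = 10, t = -4 − 1·37 = -41  (check: 119·10 + 29·(-41) = 1)
The row with r = 1 (the gcd) gives the Bezout coefficients s = 10, t = -41.
Result: 119 · (10) + 29 · (-41) = 1.

gcd(119, 29) = 1; s = 10, t = -41 (check: 119·10 + 29·(-41) = 1).


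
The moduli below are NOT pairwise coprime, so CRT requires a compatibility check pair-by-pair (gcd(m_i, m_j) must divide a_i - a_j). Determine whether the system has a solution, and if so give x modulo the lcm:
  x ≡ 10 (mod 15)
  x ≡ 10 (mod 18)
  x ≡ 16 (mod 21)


Moduli 15, 18, 21 are not pairwise coprime, so CRT works modulo lcm(m_i) when all pairwise compatibility conditions hold.
Pairwise compatibility: gcd(m_i, m_j) must divide a_i - a_j for every pair.
Merge one congruence at a time:
  Start: x ≡ 10 (mod 15).
  Combine with x ≡ 10 (mod 18): gcd(15, 18) = 3; 10 - 10 = 0, which IS divisible by 3, so compatible.
    Write x = 10 + 15·t and substitute into x ≡ 10 (mod 18): 15·t ≡ 10 − 10 = 0 (mod 18).
    Divide the congruence (and modulus) by g = 3: 5·t ≡ 0 (mod 6).
    The inverse of 5 mod 6 is 5 (since 5·5 = 25 = 4·6 + 1), so t ≡ 5·0 = 0 ≡ 0 (mod 6).
    Then x = 10 + 15·0 = 10, valid modulo lcm(15, 18) = 90: x ≡ 10 (mod 90).
  Combine with x ≡ 16 (mod 21): gcd(90, 21) = 3; 16 - 10 = 6, which IS divisible by 3, so compatible.
    Write x = 10 + 90·t and substitute into x ≡ 16 (mod 21): 90·t ≡ 16 − 10 = 6 (mod 21).
    Divide the congruence (and modulus) by g = 3: 30·t ≡ 2 (mod 7).
    Reduce coefficients mod 7: 2·t ≡ 2 (mod 7).
    The inverse of 2 mod 7 is 4 (since 2·4 = 8 = 1·7 + 1), so t ≡ 4·2 = 8 ≡ 1 (mod 7).
    Then x = 10 + 90·1 = 100, valid modulo lcm(90, 21) = 630: x ≡ 100 (mod 630).
Verify: 100 mod 15 = 10, 100 mod 18 = 10, 100 mod 21 = 16.

x ≡ 100 (mod 630).


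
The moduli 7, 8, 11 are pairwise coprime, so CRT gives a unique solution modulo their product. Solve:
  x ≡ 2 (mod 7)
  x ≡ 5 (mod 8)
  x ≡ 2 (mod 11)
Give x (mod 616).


Moduli 7, 8, 11 are pairwise coprime; by CRT there is a unique solution modulo M = 7 · 8 · 11 = 616.
Solve pairwise, accumulating the modulus:
  Start with x ≡ 2 (mod 7).
  Combine with x ≡ 5 (mod 8): since gcd(7, 8) = 1, we get a unique residue mod 56.
    Write x = 2 + 7·t and substitute into x ≡ 5 (mod 8): 7·t ≡ 5 − 2 = 3 (mod 8).
    The inverse of 7 mod 8 is 7 (since 7·7 = 49 = 6·8 + 1), so t ≡ 7·3 = 21 ≡ 5 (mod 8).
    Then x = 2 + 7·5 = 37, valid modulo lcm(7, 8) = 56: x ≡ 37 (mod 56).
  Combine with x ≡ 2 (mod 11): since gcd(56, 11) = 1, we get a unique residue mod 616.
    Write x = 37 + 56·t and substitute into x ≡ 2 (mod 11): 56·t ≡ 2 − 37 = -35 (mod 11).
    Reduce coefficients mod 11: 1·t ≡ 9 (mod 11).
    So t ≡ 9 (mod 11).
    Then x = 37 + 56·9 = 541, valid modulo lcm(56, 11) = 616: x ≡ 541 (mod 616).
Verify: 541 mod 7 = 2 ✓, 541 mod 8 = 5 ✓, 541 mod 11 = 2 ✓.

x ≡ 541 (mod 616).


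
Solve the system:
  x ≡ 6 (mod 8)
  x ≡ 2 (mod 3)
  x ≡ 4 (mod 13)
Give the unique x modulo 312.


Moduli 8, 3, 13 are pairwise coprime; by CRT there is a unique solution modulo M = 8 · 3 · 13 = 312.
Solve pairwise, accumulating the modulus:
  Start with x ≡ 6 (mod 8).
  Combine with x ≡ 2 (mod 3): since gcd(8, 3) = 1, we get a unique residue mod 24.
    Write x = 6 + 8·t and substitute into x ≡ 2 (mod 3): 8·t ≡ 2 − 6 = -4 (mod 3).
    Reduce coefficients mod 3: 2·t ≡ 2 (mod 3).
    The inverse of 2 mod 3 is 2 (since 2·2 = 4 = 1·3 + 1), so t ≡ 2·2 = 4 ≡ 1 (mod 3).
    Then x = 6 + 8·1 = 14, valid modulo lcm(8, 3) = 24: x ≡ 14 (mod 24).
  Combine with x ≡ 4 (mod 13): since gcd(24, 13) = 1, we get a unique residue mod 312.
    Write x = 14 + 24·t and substitute into x ≡ 4 (mod 13): 24·t ≡ 4 − 14 = -10 (mod 13).
    Reduce coefficients mod 13: 11·t ≡ 3 (mod 13).
    The inverse of 11 mod 13 is 6 (since 11·6 = 66 = 5·13 + 1), so t ≡ 6·3 = 18 ≡ 5 (mod 13).
    Then x = 14 + 24·5 = 134, valid modulo lcm(24, 13) = 312: x ≡ 134 (mod 312).
Verify: 134 mod 8 = 6 ✓, 134 mod 3 = 2 ✓, 134 mod 13 = 4 ✓.

x ≡ 134 (mod 312).


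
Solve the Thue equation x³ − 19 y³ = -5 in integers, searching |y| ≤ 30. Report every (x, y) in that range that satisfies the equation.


The equation is x³ - 19y³ = -5. For fixed y, x³ = 19·y³ − 5, so a solution requires the RHS to be a perfect cube.
Strategy: iterate y from -30 to 30, compute RHS = 19·y³ − 5, and check whether it is a (positive or negative) perfect cube.
Check small values of y:
  y = 0: RHS = -5 is not a perfect cube.
  y = 1: RHS = 14 is not a perfect cube.
  y = -1: RHS = -24 is not a perfect cube.
  y = 2: RHS = 147 is not a perfect cube.
  y = -2: RHS = -157 is not a perfect cube.
  y = 3: RHS = 508 is not a perfect cube.
  y = -3: RHS = -518 is not a perfect cube.
Continuing the search up to |y| = 30 finds no solutions either.
No (x, y) in the scanned range satisfies the equation.

No integer solutions with |y| ≤ 30.


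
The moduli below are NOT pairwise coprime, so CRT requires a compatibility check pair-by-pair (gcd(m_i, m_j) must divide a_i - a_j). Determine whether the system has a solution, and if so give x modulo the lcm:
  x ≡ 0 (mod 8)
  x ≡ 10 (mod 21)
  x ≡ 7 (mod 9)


Moduli 8, 21, 9 are not pairwise coprime, so CRT works modulo lcm(m_i) when all pairwise compatibility conditions hold.
Pairwise compatibility: gcd(m_i, m_j) must divide a_i - a_j for every pair.
Merge one congruence at a time:
  Start: x ≡ 0 (mod 8).
  Combine with x ≡ 10 (mod 21): gcd(8, 21) = 1; 10 - 0 = 10, which IS divisible by 1, so compatible.
    Write x = 0 + 8·t and substitute into x ≡ 10 (mod 21): 8·t ≡ 10 − 0 = 10 (mod 21).
    The inverse of 8 mod 21 is 8 (since 8·8 = 64 = 3·21 + 1), so t ≡ 8·10 = 80 ≡ 17 (mod 21).
    Then x = 0 + 8·17 = 136, valid modulo lcm(8, 21) = 168: x ≡ 136 (mod 168).
  Combine with x ≡ 7 (mod 9): gcd(168, 9) = 3; 7 - 136 = -129, which IS divisible by 3, so compatible.
    Write x = 136 + 168·t and substitute into x ≡ 7 (mod 9): 168·t ≡ 7 − 136 = -129 (mod 9).
    Divide the congruence (and modulus) by g = 3: 56·t ≡ -43 (mod 3).
    Reduce coefficients mod 3: 2·t ≡ 2 (mod 3).
    The inverse of 2 mod 3 is 2 (since 2·2 = 4 = 1·3 + 1), so t ≡ 2·2 = 4 ≡ 1 (mod 3).
    Then x = 136 + 168·1 = 304, valid modulo lcm(168, 9) = 504: x ≡ 304 (mod 504).
Verify: 304 mod 8 = 0, 304 mod 21 = 10, 304 mod 9 = 7.

x ≡ 304 (mod 504).


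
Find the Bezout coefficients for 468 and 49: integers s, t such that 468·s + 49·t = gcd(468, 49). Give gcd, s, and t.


Euclidean algorithm on (468, 49) — divide until remainder is 0:
  468 = 9 · 49 + 27
  49 = 1 · 27 + 22
  27 = 1 · 22 + 5
  22 = 4 · 5 + 2
  5 = 2 · 2 + 1
  2 = 2 · 1 + 0
gcd(468, 49) = 1.
Track Bezout coefficients alongside the remainders: start with r₀ = 468 = a·1 + b·0 (s = 1, t = 0) and r₁ = 49 = a·0 + b·1 (s = 0, t = 1); each new remainder r_{k+1} = r_{k-1} − q_k·r_k inherits s_{k+1} = s_{k-1} − q_k·s_k, t_{k+1} = t_{k-1} − q_k·t_k, so r_k = a·s_k + b·t_k at every step:
  q = 9: r = 27, s = 1 − 9·0 = 1, t = 0 − 9·1 = -9  (check: 468·1 + 49·(-9) = 27)
  q = 1: r = 22, s = 0 − 1·1 = -1, t = 1 − 1·(-9) = 10  (check: 468·(-1) + 49·10 = 22)
  q = 1: r = 5, s = 1 − 1·(-1) = 2, t = -9 − 1·10 = -19  (check: 468·2 + 49·(-19) = 5)
  q = 4: r = 2, s = -1 − 4·2 = -9, t = 10 − 4·(-19) = 86  (check: 468·(-9) + 49·86 = 2)
  q = 2: r = 1, s = 2 − 2·(-9) = 20, t = -19 − 2·86 = -191  (check: 468·20 + 49·(-191) = 1)
The row with r = 1 (the gcd) gives the Bezout coefficients s = 20, t = -191.
Result: 468 · (20) + 49 · (-191) = 1.

gcd(468, 49) = 1; s = 20, t = -191 (check: 468·20 + 49·(-191) = 1).


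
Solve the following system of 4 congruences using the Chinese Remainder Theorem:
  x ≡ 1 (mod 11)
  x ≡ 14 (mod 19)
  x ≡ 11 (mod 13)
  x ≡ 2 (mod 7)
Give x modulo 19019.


Product of moduli M = 11 · 19 · 13 · 7 = 19019.
Merge one congruence at a time:
  Start: x ≡ 1 (mod 11).
  Combine with x ≡ 14 (mod 19); new modulus lcm = 209.
    Write x = 1 + 11·t and substitute into x ≡ 14 (mod 19): 11·t ≡ 14 − 1 = 13 (mod 19).
    The inverse of 11 mod 19 is 7 (since 11·7 = 77 = 4·19 + 1), so t ≡ 7·13 = 91 ≡ 15 (mod 19).
    Then x = 1 + 11·15 = 166, valid modulo lcm(11, 19) = 209: x ≡ 166 (mod 209).
  Combine with x ≡ 11 (mod 13); new modulus lcm = 2717.
    Write x = 166 + 209·t and substitute into x ≡ 11 (mod 13): 209·t ≡ 11 − 166 = -155 (mod 13).
    Reduce coefficients mod 13: 1·t ≡ 1 (mod 13).
    So t ≡ 1 (mod 13).
    Then x = 166 + 209·1 = 375, valid modulo lcm(209, 13) = 2717: x ≡ 375 (mod 2717).
  Combine with x ≡ 2 (mod 7); new modulus lcm = 19019.
    Write x = 375 + 2717·t and substitute into x ≡ 2 (mod 7): 2717·t ≡ 2 − 375 = -373 (mod 7).
    Reduce coefficients mod 7: 1·t ≡ 5 (mod 7).
    So t ≡ 5 (mod 7).
    Then x = 375 + 2717·5 = 13960, valid modulo lcm(2717, 7) = 19019: x ≡ 13960 (mod 19019).
Verify against each original: 13960 mod 11 = 1, 13960 mod 19 = 14, 13960 mod 13 = 11, 13960 mod 7 = 2.

x ≡ 13960 (mod 19019).


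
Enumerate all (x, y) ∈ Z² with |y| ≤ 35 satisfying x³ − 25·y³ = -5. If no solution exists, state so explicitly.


The equation is x³ - 25y³ = -5. For fixed y, x³ = 25·y³ − 5, so a solution requires the RHS to be a perfect cube.
Strategy: iterate y from -35 to 35, compute RHS = 25·y³ − 5, and check whether it is a (positive or negative) perfect cube.
Check small values of y:
  y = 0: RHS = -5 is not a perfect cube.
  y = 1: RHS = 20 is not a perfect cube.
  y = -1: RHS = -30 is not a perfect cube.
  y = 2: RHS = 195 is not a perfect cube.
  y = -2: RHS = -205 is not a perfect cube.
  y = 3: RHS = 670 is not a perfect cube.
  y = -3: RHS = -680 is not a perfect cube.
Continuing the search up to |y| = 35 finds no solutions either.
No (x, y) in the scanned range satisfies the equation.

No integer solutions with |y| ≤ 35.


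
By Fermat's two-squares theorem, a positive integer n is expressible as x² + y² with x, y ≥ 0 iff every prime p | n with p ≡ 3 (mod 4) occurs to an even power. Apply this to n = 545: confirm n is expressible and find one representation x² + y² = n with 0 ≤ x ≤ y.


Step 1: Factor n = 545 = 5 · 109.
Step 2: Check the mod-4 condition on each prime factor: 5 ≡ 1 (mod 4), exponent 1; 109 ≡ 1 (mod 4), exponent 1.
All primes ≡ 3 (mod 4) appear to even exponent (or don't appear), so by the two-squares theorem n IS expressible as a sum of two squares.
Step 3: Build a representation. Here n = 5 · 109 is a product of primes ≡ 1 (mod 4). Each prime p ≡ 1 (mod 4) is itself a sum of two squares; find a² by testing p − a² for a perfect square:
  5: 5 − 1² = 4 = 2² ⇒ 5 = 1² + 2².
  109: 109 − 1² = 108, 109 − 2² = 105, 109 − 3² = 100 = 10² ⇒ 109 = 3² + 10².
  Combine using the Brahmagupta–Fibonacci identity (a² + b²)(c² + d²) = (ac − bd)² + (ad + bc)² = (ac + bd)² + (ad − bc)²:
  5 · 109 = 545: from (1² + 2²)(3² + 10²), take (1·3 − 2·10, 1·10 + 2·3) = (3 − 20, 10 + 6) = (-17, 16); dropping signs (only squares matter) gives (17, 16); check 17² + 16² = 289 + 256 = 545 ✓.
Step 4: Order so x ≤ y and verify: 16² + 17² = 256 + 289 = 545 = n. ✓

n = 545 = 16² + 17² (one valid representation with x ≤ y).


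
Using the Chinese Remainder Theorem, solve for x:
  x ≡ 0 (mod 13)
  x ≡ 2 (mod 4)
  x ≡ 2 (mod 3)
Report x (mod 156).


Moduli 13, 4, 3 are pairwise coprime; by CRT there is a unique solution modulo M = 13 · 4 · 3 = 156.
Solve pairwise, accumulating the modulus:
  Start with x ≡ 0 (mod 13).
  Combine with x ≡ 2 (mod 4): since gcd(13, 4) = 1, we get a unique residue mod 52.
    Write x = 0 + 13·t and substitute into x ≡ 2 (mod 4): 13·t ≡ 2 − 0 = 2 (mod 4).
    Reduce coefficients mod 4: 1·t ≡ 2 (mod 4).
    So t ≡ 2 (mod 4).
    Then x = 0 + 13·2 = 26, valid modulo lcm(13, 4) = 52: x ≡ 26 (mod 52).
  Combine with x ≡ 2 (mod 3): since gcd(52, 3) = 1, we get a unique residue mod 156.
    Write x = 26 + 52·t and substitute into x ≡ 2 (mod 3): 52·t ≡ 2 − 26 = -24 (mod 3).
    Reduce coefficients mod 3: 1·t ≡ 0 (mod 3).
    So t ≡ 0 (mod 3).
    Then x = 26 + 52·0 = 26, valid modulo lcm(52, 3) = 156: x ≡ 26 (mod 156).
Verify: 26 mod 13 = 0 ✓, 26 mod 4 = 2 ✓, 26 mod 3 = 2 ✓.

x ≡ 26 (mod 156).


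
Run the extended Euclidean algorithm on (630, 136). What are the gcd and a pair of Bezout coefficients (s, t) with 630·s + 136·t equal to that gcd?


Euclidean algorithm on (630, 136) — divide until remainder is 0:
  630 = 4 · 136 + 86
  136 = 1 · 86 + 50
  86 = 1 · 50 + 36
  50 = 1 · 36 + 14
  36 = 2 · 14 + 8
  14 = 1 · 8 + 6
  8 = 1 · 6 + 2
  6 = 3 · 2 + 0
gcd(630, 136) = 2.
Track Bezout coefficients alongside the remainders: start with r₀ = 630 = a·1 + b·0 (s = 1, t = 0) and r₁ = 136 = a·0 + b·1 (s = 0, t = 1); each new remainder r_{k+1} = r_{k-1} − q_k·r_k inherits s_{k+1} = s_{k-1} − q_k·s_k, t_{k+1} = t_{k-1} − q_k·t_k, so r_k = a·s_k + b·t_k at every step:
  q = 4: r = 86, s = 1 − 4·0 = 1, t = 0 − 4·1 = -4  (check: 630·1 + 136·(-4) = 86)
  q = 1: r = 50, s = 0 − 1·1 = -1, t = 1 − 1·(-4) = 5  (check: 630·(-1) + 136·5 = 50)
  q = 1: r = 36, s = 1 − 1·(-1) = 2, t = -4 − 1·5 = -9  (check: 630·2 + 136·(-9) = 36)
  q = 1: r = 14, s = -1 − 1·2 = -3, t = 5 − 1·(-9) = 14  (check: 630·(-3) + 136·14 = 14)
  q = 2: r = 8, s = 2 − 2·(-3) = 8, t = -9 − 2·14 = -37  (check: 630·8 + 136·(-37) = 8)
  q = 1: r = 6, s = -3 − 1·8 = -11, t = 14 − 1·(-37) = 51  (check: 630·(-11) + 136·51 = 6)
  q = 1: r = 2, s = 8 − 1·(-11) = 19, t = -37 − 1·51 = -88  (check: 630·19 + 136·(-88) = 2)
The row with r = 2 (the gcd) gives the Bezout coefficients s = 19, t = -88.
Result: 630 · (19) + 136 · (-88) = 2.

gcd(630, 136) = 2; s = 19, t = -88 (check: 630·19 + 136·(-88) = 2).


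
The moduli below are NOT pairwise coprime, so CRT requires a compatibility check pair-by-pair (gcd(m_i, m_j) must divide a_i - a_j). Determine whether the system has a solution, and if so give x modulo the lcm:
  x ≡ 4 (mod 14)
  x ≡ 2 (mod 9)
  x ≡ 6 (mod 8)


Moduli 14, 9, 8 are not pairwise coprime, so CRT works modulo lcm(m_i) when all pairwise compatibility conditions hold.
Pairwise compatibility: gcd(m_i, m_j) must divide a_i - a_j for every pair.
Merge one congruence at a time:
  Start: x ≡ 4 (mod 14).
  Combine with x ≡ 2 (mod 9): gcd(14, 9) = 1; 2 - 4 = -2, which IS divisible by 1, so compatible.
    Write x = 4 + 14·t and substitute into x ≡ 2 (mod 9): 14·t ≡ 2 − 4 = -2 (mod 9).
    Reduce coefficients mod 9: 5·t ≡ 7 (mod 9).
    The inverse of 5 mod 9 is 2 (since 5·2 = 10 = 1·9 + 1), so t ≡ 2·7 = 14 ≡ 5 (mod 9).
    Then x = 4 + 14·5 = 74, valid modulo lcm(14, 9) = 126: x ≡ 74 (mod 126).
  Combine with x ≡ 6 (mod 8): gcd(126, 8) = 2; 6 - 74 = -68, which IS divisible by 2, so compatible.
    Write x = 74 + 126·t and substitute into x ≡ 6 (mod 8): 126·t ≡ 6 − 74 = -68 (mod 8).
    Divide the congruence (and modulus) by g = 2: 63·t ≡ -34 (mod 4).
    Reduce coefficients mod 4: 3·t ≡ 2 (mod 4).
    The inverse of 3 mod 4 is 3 (since 3·3 = 9 = 2·4 + 1), so t ≡ 3·2 = 6 ≡ 2 (mod 4).
    Then x = 74 + 126·2 = 326, valid modulo lcm(126, 8) = 504: x ≡ 326 (mod 504).
Verify: 326 mod 14 = 4, 326 mod 9 = 2, 326 mod 8 = 6.

x ≡ 326 (mod 504).


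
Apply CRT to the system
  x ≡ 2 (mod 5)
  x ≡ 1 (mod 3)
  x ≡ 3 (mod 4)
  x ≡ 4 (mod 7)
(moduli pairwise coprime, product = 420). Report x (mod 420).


Product of moduli M = 5 · 3 · 4 · 7 = 420.
Merge one congruence at a time:
  Start: x ≡ 2 (mod 5).
  Combine with x ≡ 1 (mod 3); new modulus lcm = 15.
    Write x = 2 + 5·t and substitute into x ≡ 1 (mod 3): 5·t ≡ 1 − 2 = -1 (mod 3).
    Reduce coefficients mod 3: 2·t ≡ 2 (mod 3).
    The inverse of 2 mod 3 is 2 (since 2·2 = 4 = 1·3 + 1), so t ≡ 2·2 = 4 ≡ 1 (mod 3).
    Then x = 2 + 5·1 = 7, valid modulo lcm(5, 3) = 15: x ≡ 7 (mod 15).
  Combine with x ≡ 3 (mod 4); new modulus lcm = 60.
    Write x = 7 + 15·t and substitute into x ≡ 3 (mod 4): 15·t ≡ 3 − 7 = -4 (mod 4).
    Reduce coefficients mod 4: 3·t ≡ 0 (mod 4).
    The inverse of 3 mod 4 is 3 (since 3·3 = 9 = 2·4 + 1), so t ≡ 3·0 = 0 ≡ 0 (mod 4).
    Then x = 7 + 15·0 = 7, valid modulo lcm(15, 4) = 60: x ≡ 7 (mod 60).
  Combine with x ≡ 4 (mod 7); new modulus lcm = 420.
    Write x = 7 + 60·t and substitute into x ≡ 4 (mod 7): 60·t ≡ 4 − 7 = -3 (mod 7).
    Reduce coefficients mod 7: 4·t ≡ 4 (mod 7).
    The inverse of 4 mod 7 is 2 (since 4·2 = 8 = 1·7 + 1), so t ≡ 2·4 = 8 ≡ 1 (mod 7).
    Then x = 7 + 60·1 = 67, valid modulo lcm(60, 7) = 420: x ≡ 67 (mod 420).
Verify against each original: 67 mod 5 = 2, 67 mod 3 = 1, 67 mod 4 = 3, 67 mod 7 = 4.

x ≡ 67 (mod 420).


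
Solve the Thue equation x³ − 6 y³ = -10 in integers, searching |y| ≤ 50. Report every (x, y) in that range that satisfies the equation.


The equation is x³ - 6y³ = -10. For fixed y, x³ = 6·y³ − 10, so a solution requires the RHS to be a perfect cube.
Strategy: iterate y from -50 to 50, compute RHS = 6·y³ − 10, and check whether it is a (positive or negative) perfect cube.
Check small values of y:
  y = 0: RHS = -10 is not a perfect cube.
  y = 1: RHS = -4 is not a perfect cube.
  y = -1: RHS = -16 is not a perfect cube.
  y = 2: RHS = 38 is not a perfect cube.
  y = -2: RHS = -58 is not a perfect cube.
  y = 3: RHS = 152 is not a perfect cube.
  y = -3: RHS = -172 is not a perfect cube.
Continuing the search up to |y| = 50 finds no solutions either.
No (x, y) in the scanned range satisfies the equation.

No integer solutions with |y| ≤ 50.


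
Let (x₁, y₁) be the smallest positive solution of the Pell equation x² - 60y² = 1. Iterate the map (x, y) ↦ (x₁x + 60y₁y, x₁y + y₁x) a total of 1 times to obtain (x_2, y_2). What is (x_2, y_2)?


Step 1: Find the fundamental solution (x₁, y₁) of x² - 60y² = 1.
  Expand √60 as a continued fraction. a₀ = ⌊√60⌋ = 7; iterate m_{k+1} = d_k·a_k − m_k, d_{k+1} = (60 − m_{k+1}²)/d_k, a_{k+1} = ⌊(a₀ + m_{k+1})/d_{k+1}⌋ (starting m₀ = 0, d₀ = 1), with convergents p_k = a_k·p_{k-1} + p_{k-2}, q_k = a_k·q_{k-1} + q_{k-2} (p₋₁ = 1, q₋₁ = 0):
  k = 0: a₀ = 7; p₀/q₀ = 7/1; p₀² − 60·q₀² = 49 − 60 = -11.
  k = 1: m = 7, d = 11, a = ⌊(7 + 7)/11⌋ = 1; p/q = (1·7 + 1)/(1·1 + 0) = 8/1; p² − 60·q² = 64 − 60 = 4.
  k = 2: m = 4, d = 4, a = ⌊(7 + 4)/4⌋ = 2; p/q = (2·8 + 7)/(2·1 + 1) = 23/3; p² − 60·q² = 529 − 540 = -11.
  k = 3: m = 4, d = 11, a = ⌊(7 + 4)/11⌋ = 1; p/q = (1·23 + 8)/(1·3 + 1) = 31/4; p² − 60·q² = 961 − 960 = 1.
  The first convergent with p² − 60·q² = 1 gives the fundamental solution (x₁, y₁) = (31, 4).
Step 2: Apply the recurrence (x_{n+1}, y_{n+1}) = (x₁x_n + 60y₁y_n, x₁y_n + y₁x_n) repeatedly.
  From (x_1, y_1) = (31, 4): x_2 = 31·31 + 60·4·4 = 1921; y_2 = 31·4 + 4·31 = 248.
Step 3: Verify x_2² - 60·y_2² = 3690241 - 3690240 = 1 (should be 1). ✓

(x_1, y_1) = (31, 4); (x_2, y_2) = (1921, 248).


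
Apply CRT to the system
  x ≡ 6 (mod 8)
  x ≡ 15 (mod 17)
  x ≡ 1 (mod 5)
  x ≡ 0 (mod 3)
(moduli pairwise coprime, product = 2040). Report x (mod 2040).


Product of moduli M = 8 · 17 · 5 · 3 = 2040.
Merge one congruence at a time:
  Start: x ≡ 6 (mod 8).
  Combine with x ≡ 15 (mod 17); new modulus lcm = 136.
    Write x = 6 + 8·t and substitute into x ≡ 15 (mod 17): 8·t ≡ 15 − 6 = 9 (mod 17).
    The inverse of 8 mod 17 is 15 (since 8·15 = 120 = 7·17 + 1), so t ≡ 15·9 = 135 ≡ 16 (mod 17).
    Then x = 6 + 8·16 = 134, valid modulo lcm(8, 17) = 136: x ≡ 134 (mod 136).
  Combine with x ≡ 1 (mod 5); new modulus lcm = 680.
    Write x = 134 + 136·t and substitute into x ≡ 1 (mod 5): 136·t ≡ 1 − 134 = -133 (mod 5).
    Reduce coefficients mod 5: 1·t ≡ 2 (mod 5).
    So t ≡ 2 (mod 5).
    Then x = 134 + 136·2 = 406, valid modulo lcm(136, 5) = 680: x ≡ 406 (mod 680).
  Combine with x ≡ 0 (mod 3); new modulus lcm = 2040.
    Write x = 406 + 680·t and substitute into x ≡ 0 (mod 3): 680·t ≡ 0 − 406 = -406 (mod 3).
    Reduce coefficients mod 3: 2·t ≡ 2 (mod 3).
    The inverse of 2 mod 3 is 2 (since 2·2 = 4 = 1·3 + 1), so t ≡ 2·2 = 4 ≡ 1 (mod 3).
    Then x = 406 + 680·1 = 1086, valid modulo lcm(680, 3) = 2040: x ≡ 1086 (mod 2040).
Verify against each original: 1086 mod 8 = 6, 1086 mod 17 = 15, 1086 mod 5 = 1, 1086 mod 3 = 0.

x ≡ 1086 (mod 2040).


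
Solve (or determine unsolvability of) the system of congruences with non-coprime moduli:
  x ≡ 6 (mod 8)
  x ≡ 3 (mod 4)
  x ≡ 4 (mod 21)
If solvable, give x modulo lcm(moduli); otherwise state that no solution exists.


Moduli 8, 4, 21 are not pairwise coprime, so CRT works modulo lcm(m_i) when all pairwise compatibility conditions hold.
Pairwise compatibility: gcd(m_i, m_j) must divide a_i - a_j for every pair.
Merge one congruence at a time:
  Start: x ≡ 6 (mod 8).
  Combine with x ≡ 3 (mod 4): gcd(8, 4) = 4, and 3 - 6 = -3 is NOT divisible by 4.
    ⇒ system is inconsistent (no integer solution).

No solution (the system is inconsistent).


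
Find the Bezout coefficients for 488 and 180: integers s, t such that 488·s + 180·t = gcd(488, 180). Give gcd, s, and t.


Euclidean algorithm on (488, 180) — divide until remainder is 0:
  488 = 2 · 180 + 128
  180 = 1 · 128 + 52
  128 = 2 · 52 + 24
  52 = 2 · 24 + 4
  24 = 6 · 4 + 0
gcd(488, 180) = 4.
Track Bezout coefficients alongside the remainders: start with r₀ = 488 = a·1 + b·0 (s = 1, t = 0) and r₁ = 180 = a·0 + b·1 (s = 0, t = 1); each new remainder r_{k+1} = r_{k-1} − q_k·r_k inherits s_{k+1} = s_{k-1} − q_k·s_k, t_{k+1} = t_{k-1} − q_k·t_k, so r_k = a·s_k + b·t_k at every step:
  q = 2: r = 128, s = 1 − 2·0 = 1, t = 0 − 2·1 = -2  (check: 488·1 + 180·(-2) = 128)
  q = 1: r = 52, s = 0 − 1·1 = -1, t = 1 − 1·(-2) = 3  (check: 488·(-1) + 180·3 = 52)
  q = 2: r = 24, s = 1 − 2·(-1) = 3, t = -2 − 2·3 = -8  (check: 488·3 + 180·(-8) = 24)
  q = 2: r = 4, s = -1 − 2·3 = -7, t = 3 − 2·(-8) = 19  (check: 488·(-7) + 180·19 = 4)
The row with r = 4 (the gcd) gives the Bezout coefficients s = -7, t = 19.
Result: 488 · (-7) + 180 · (19) = 4.

gcd(488, 180) = 4; s = -7, t = 19 (check: 488·(-7) + 180·19 = 4).


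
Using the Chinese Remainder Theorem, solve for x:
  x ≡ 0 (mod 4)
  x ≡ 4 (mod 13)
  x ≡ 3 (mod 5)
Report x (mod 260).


Moduli 4, 13, 5 are pairwise coprime; by CRT there is a unique solution modulo M = 4 · 13 · 5 = 260.
Solve pairwise, accumulating the modulus:
  Start with x ≡ 0 (mod 4).
  Combine with x ≡ 4 (mod 13): since gcd(4, 13) = 1, we get a unique residue mod 52.
    Write x = 0 + 4·t and substitute into x ≡ 4 (mod 13): 4·t ≡ 4 − 0 = 4 (mod 13).
    The inverse of 4 mod 13 is 10 (since 4·10 = 40 = 3·13 + 1), so t ≡ 10·4 = 40 ≡ 1 (mod 13).
    Then x = 0 + 4·1 = 4, valid modulo lcm(4, 13) = 52: x ≡ 4 (mod 52).
  Combine with x ≡ 3 (mod 5): since gcd(52, 5) = 1, we get a unique residue mod 260.
    Write x = 4 + 52·t and substitute into x ≡ 3 (mod 5): 52·t ≡ 3 − 4 = -1 (mod 5).
    Reduce coefficients mod 5: 2·t ≡ 4 (mod 5).
    The inverse of 2 mod 5 is 3 (since 2·3 = 6 = 1·5 + 1), so t ≡ 3·4 = 12 ≡ 2 (mod 5).
    Then x = 4 + 52·2 = 108, valid modulo lcm(52, 5) = 260: x ≡ 108 (mod 260).
Verify: 108 mod 4 = 0 ✓, 108 mod 13 = 4 ✓, 108 mod 5 = 3 ✓.

x ≡ 108 (mod 260).


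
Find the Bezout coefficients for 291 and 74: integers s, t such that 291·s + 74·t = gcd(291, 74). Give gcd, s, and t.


Euclidean algorithm on (291, 74) — divide until remainder is 0:
  291 = 3 · 74 + 69
  74 = 1 · 69 + 5
  69 = 13 · 5 + 4
  5 = 1 · 4 + 1
  4 = 4 · 1 + 0
gcd(291, 74) = 1.
Track Bezout coefficients alongside the remainders: start with r₀ = 291 = a·1 + b·0 (s = 1, t = 0) and r₁ = 74 = a·0 + b·1 (s = 0, t = 1); each new remainder r_{k+1} = r_{k-1} − q_k·r_k inherits s_{k+1} = s_{k-1} − q_k·s_k, t_{k+1} = t_{k-1} − q_k·t_k, so r_k = a·s_k + b·t_k at every step:
  q = 3: r = 69, s = 1 − 3·0 = 1, t = 0 − 3·1 = -3  (check: 291·1 + 74·(-3) = 69)
  q = 1: r = 5, s = 0 − 1·1 = -1, t = 1 − 1·(-3) = 4  (check: 291·(-1) + 74·4 = 5)
  q = 13: r = 4, s = 1 − 13·(-1) = 14, t = -3 − 13·4 = -55  (check: 291·14 + 74·(-55) = 4)
  q = 1: r = 1, s = -1 − 1·14 = -15, t = 4 − 1·(-55) = 59  (check: 291·(-15) + 74·59 = 1)
The row with r = 1 (the gcd) gives the Bezout coefficients s = -15, t = 59.
Result: 291 · (-15) + 74 · (59) = 1.

gcd(291, 74) = 1; s = -15, t = 59 (check: 291·(-15) + 74·59 = 1).


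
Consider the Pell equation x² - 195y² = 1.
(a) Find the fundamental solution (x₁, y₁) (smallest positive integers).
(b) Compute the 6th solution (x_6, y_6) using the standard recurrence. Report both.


Step 1: Find the fundamental solution (x₁, y₁) of x² - 195y² = 1.
  Expand √195 as a continued fraction. a₀ = ⌊√195⌋ = 13; iterate m_{k+1} = d_k·a_k − m_k, d_{k+1} = (195 − m_{k+1}²)/d_k, a_{k+1} = ⌊(a₀ + m_{k+1})/d_{k+1}⌋ (starting m₀ = 0, d₀ = 1), with convergents p_k = a_k·p_{k-1} + p_{k-2}, q_k = a_k·q_{k-1} + q_{k-2} (p₋₁ = 1, q₋₁ = 0):
  k = 0: a₀ = 13; p₀/q₀ = 13/1; p₀² − 195·q₀² = 169 − 195 = -26.
  k = 1: m = 13, d = 26, a = ⌊(13 + 13)/26⌋ = 1; p/q = (1·13 + 1)/(1·1 + 0) = 14/1; p² − 195·q² = 196 − 195 = 1.
  The first convergent with p² − 195·q² = 1 gives the fundamental solution (x₁, y₁) = (14, 1).
Step 2: Apply the recurrence (x_{n+1}, y_{n+1}) = (x₁x_n + 195y₁y_n, x₁y_n + y₁x_n) repeatedly.
  From (x_1, y_1) = (14, 1): x_2 = 14·14 + 195·1·1 = 391; y_2 = 14·1 + 1·14 = 28.
  From (x_2, y_2) = (391, 28): x_3 = 14·391 + 195·1·28 = 10934; y_3 = 14·28 + 1·391 = 783.
  From (x_3, y_3) = (10934, 783): x_4 = 14·10934 + 195·1·783 = 305761; y_4 = 14·783 + 1·10934 = 21896.
  From (x_4, y_4) = (305761, 21896): x_5 = 14·305761 + 195·1·21896 = 8550374; y_5 = 14·21896 + 1·305761 = 612305.
  From (x_5, y_5) = (8550374, 612305): x_6 = 14·8550374 + 195·1·612305 = 239104711; y_6 = 14·612305 + 1·8550374 = 17122644.
Step 3: Verify x_6² - 195·y_6² = 57171062822393521 - 57171062822393520 = 1 (should be 1). ✓

(x_1, y_1) = (14, 1); (x_6, y_6) = (239104711, 17122644).


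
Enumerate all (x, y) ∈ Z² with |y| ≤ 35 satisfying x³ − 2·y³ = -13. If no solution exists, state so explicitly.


The equation is x³ - 2y³ = -13. For fixed y, x³ = 2·y³ − 13, so a solution requires the RHS to be a perfect cube.
Strategy: iterate y from -35 to 35, compute RHS = 2·y³ − 13, and check whether it is a (positive or negative) perfect cube.
Check small values of y:
  y = 0: RHS = -13 is not a perfect cube.
  y = 1: RHS = -11 is not a perfect cube.
  y = -1: RHS = -15 is not a perfect cube.
  y = 2: RHS = 3 is not a perfect cube.
  y = -2: RHS = -29 is not a perfect cube.
  y = 3: RHS = 41 is not a perfect cube.
  y = -3: RHS = -67 is not a perfect cube.
Continuing the search up to |y| = 35 finds no solutions either.
No (x, y) in the scanned range satisfies the equation.

No integer solutions with |y| ≤ 35.


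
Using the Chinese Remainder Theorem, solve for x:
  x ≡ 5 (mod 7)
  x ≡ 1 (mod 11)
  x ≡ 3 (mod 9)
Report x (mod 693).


Moduli 7, 11, 9 are pairwise coprime; by CRT there is a unique solution modulo M = 7 · 11 · 9 = 693.
Solve pairwise, accumulating the modulus:
  Start with x ≡ 5 (mod 7).
  Combine with x ≡ 1 (mod 11): since gcd(7, 11) = 1, we get a unique residue mod 77.
    Write x = 5 + 7·t and substitute into x ≡ 1 (mod 11): 7·t ≡ 1 − 5 = -4 (mod 11).
    Reduce coefficients mod 11: 7·t ≡ 7 (mod 11).
    The inverse of 7 mod 11 is 8 (since 7·8 = 56 = 5·11 + 1), so t ≡ 8·7 = 56 ≡ 1 (mod 11).
    Then x = 5 + 7·1 = 12, valid modulo lcm(7, 11) = 77: x ≡ 12 (mod 77).
  Combine with x ≡ 3 (mod 9): since gcd(77, 9) = 1, we get a unique residue mod 693.
    Write x = 12 + 77·t and substitute into x ≡ 3 (mod 9): 77·t ≡ 3 − 12 = -9 (mod 9).
    Reduce coefficients mod 9: 5·t ≡ 0 (mod 9).
    The inverse of 5 mod 9 is 2 (since 5·2 = 10 = 1·9 + 1), so t ≡ 2·0 = 0 ≡ 0 (mod 9).
    Then x = 12 + 77·0 = 12, valid modulo lcm(77, 9) = 693: x ≡ 12 (mod 693).
Verify: 12 mod 7 = 5 ✓, 12 mod 11 = 1 ✓, 12 mod 9 = 3 ✓.

x ≡ 12 (mod 693).


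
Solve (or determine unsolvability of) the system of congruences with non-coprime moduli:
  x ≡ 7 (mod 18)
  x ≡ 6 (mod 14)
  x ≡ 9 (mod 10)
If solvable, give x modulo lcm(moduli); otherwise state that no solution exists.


Moduli 18, 14, 10 are not pairwise coprime, so CRT works modulo lcm(m_i) when all pairwise compatibility conditions hold.
Pairwise compatibility: gcd(m_i, m_j) must divide a_i - a_j for every pair.
Merge one congruence at a time:
  Start: x ≡ 7 (mod 18).
  Combine with x ≡ 6 (mod 14): gcd(18, 14) = 2, and 6 - 7 = -1 is NOT divisible by 2.
    ⇒ system is inconsistent (no integer solution).

No solution (the system is inconsistent).


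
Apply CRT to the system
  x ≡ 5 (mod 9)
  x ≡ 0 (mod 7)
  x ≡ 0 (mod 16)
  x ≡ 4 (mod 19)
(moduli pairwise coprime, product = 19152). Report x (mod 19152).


Product of moduli M = 9 · 7 · 16 · 19 = 19152.
Merge one congruence at a time:
  Start: x ≡ 5 (mod 9).
  Combine with x ≡ 0 (mod 7); new modulus lcm = 63.
    Write x = 5 + 9·t and substitute into x ≡ 0 (mod 7): 9·t ≡ 0 − 5 = -5 (mod 7).
    Reduce coefficients mod 7: 2·t ≡ 2 (mod 7).
    The inverse of 2 mod 7 is 4 (since 2·4 = 8 = 1·7 + 1), so t ≡ 4·2 = 8 ≡ 1 (mod 7).
    Then x = 5 + 9·1 = 14, valid modulo lcm(9, 7) = 63: x ≡ 14 (mod 63).
  Combine with x ≡ 0 (mod 16); new modulus lcm = 1008.
    Write x = 14 + 63·t and substitute into x ≡ 0 (mod 16): 63·t ≡ 0 − 14 = -14 (mod 16).
    Reduce coefficients mod 16: 15·t ≡ 2 (mod 16).
    The inverse of 15 mod 16 is 15 (since 15·15 = 225 = 14·16 + 1), so t ≡ 15·2 = 30 ≡ 14 (mod 16).
    Then x = 14 + 63·14 = 896, valid modulo lcm(63, 16) = 1008: x ≡ 896 (mod 1008).
  Combine with x ≡ 4 (mod 19); new modulus lcm = 19152.
    Write x = 896 + 1008·t and substitute into x ≡ 4 (mod 19): 1008·t ≡ 4 − 896 = -892 (mod 19).
    Reduce coefficients mod 19: 1·t ≡ 1 (mod 19).
    So t ≡ 1 (mod 19).
    Then x = 896 + 1008·1 = 1904, valid modulo lcm(1008, 19) = 19152: x ≡ 1904 (mod 19152).
Verify against each original: 1904 mod 9 = 5, 1904 mod 7 = 0, 1904 mod 16 = 0, 1904 mod 19 = 4.

x ≡ 1904 (mod 19152).
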